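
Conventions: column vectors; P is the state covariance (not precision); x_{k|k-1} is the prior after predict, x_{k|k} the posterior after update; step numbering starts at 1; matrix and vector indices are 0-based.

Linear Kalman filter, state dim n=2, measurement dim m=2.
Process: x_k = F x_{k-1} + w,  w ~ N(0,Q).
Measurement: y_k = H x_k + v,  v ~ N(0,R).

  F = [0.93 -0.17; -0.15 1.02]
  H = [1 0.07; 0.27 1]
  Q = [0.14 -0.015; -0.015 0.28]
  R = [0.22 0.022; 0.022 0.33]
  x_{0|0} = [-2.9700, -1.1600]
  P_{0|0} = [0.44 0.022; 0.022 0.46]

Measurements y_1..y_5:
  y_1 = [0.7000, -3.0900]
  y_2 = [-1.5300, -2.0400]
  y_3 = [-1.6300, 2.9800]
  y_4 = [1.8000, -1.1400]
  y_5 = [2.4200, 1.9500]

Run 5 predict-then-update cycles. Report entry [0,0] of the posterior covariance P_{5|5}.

P_post[0,0] = 0.1218

step 1: x^-=[-2.5649, -0.7377]  P^-=[0.5269 -0.1347; -0.1347 0.7618]  S=[0.7318 0.0803; 0.0803 1.0574]  K=[0.7123 -0.0470; -0.1881 0.7003]  nu=[3.3165, -1.6598]  x^+=[-0.1246, -2.5238]  P^+=[0.1587 -0.0427; -0.0427 0.2385]
step 2: x^-=[0.3132, -2.5556]  P^-=[0.2976 -0.1200; -0.1200 0.5447]  S=[0.5035 0.0182; 0.0182 0.8316]  K=[0.5766 -0.0603; -0.1851 0.6201]  nu=[-1.6643, 0.4311]  x^+=[-0.6724, -1.9803]  P^+=[0.1285 -0.0419; -0.0419 0.2119]
step 3: x^-=[-0.2887, -1.9190]  P^-=[0.2705 -0.1105; -0.1105 0.5162]  S=[0.4775 0.0186; 0.0186 0.8062]  K=[0.5525 -0.0592; -0.1793 0.6074]  nu=[-1.2069, 4.9770]  x^+=[-1.2502, 1.3202]  P^+=[0.1231 -0.0406; -0.0406 0.2074]
step 4: x^-=[-1.3871, 1.5342]  P^-=[0.2653 -0.1077; -0.1077 0.5110]  S=[0.4727 0.0197; 0.0197 0.8022]  K=[0.5477 -0.0584; -0.1773 0.6051]  nu=[3.0797, -2.2996]  x^+=[0.4339, -0.4036]  P^+=[0.1220 -0.0402; -0.0402 0.2066]
step 5: x^-=[0.4721, -0.4767]  P^-=[0.2642 -0.1070; -0.1070 0.5100]  S=[0.4717 0.0200; 0.0200 0.8015]  K=[0.5467 -0.0581; -0.1768 0.6047]  nu=[1.9812, 2.2992]  x^+=[1.4216, 0.5634]  P^+=[0.1218 -0.0400; -0.0400 0.2065]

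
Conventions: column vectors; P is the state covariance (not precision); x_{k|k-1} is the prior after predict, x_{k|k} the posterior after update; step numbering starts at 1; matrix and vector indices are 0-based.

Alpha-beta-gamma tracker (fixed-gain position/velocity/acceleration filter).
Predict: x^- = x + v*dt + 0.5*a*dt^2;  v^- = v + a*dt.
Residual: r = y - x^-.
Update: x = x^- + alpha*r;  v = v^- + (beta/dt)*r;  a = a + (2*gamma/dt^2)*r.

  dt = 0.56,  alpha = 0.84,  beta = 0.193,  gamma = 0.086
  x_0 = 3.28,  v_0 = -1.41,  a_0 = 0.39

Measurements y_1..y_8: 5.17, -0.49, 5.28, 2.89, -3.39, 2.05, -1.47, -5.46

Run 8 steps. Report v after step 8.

v_post = -3.4202

step 1: x_pred=2.5516  r=2.6184  x^+=4.7510  v^+=-0.2892  a^+=1.8261
step 2: x_pred=4.8755  r=-5.3655  x^+=0.3685  v^+=-1.1157  a^+=-1.1166
step 3: x_pred=-0.4314  r=5.7114  x^+=4.3662  v^+=0.2274  a^+=2.0159
step 4: x_pred=4.8096  r=-1.9196  x^+=3.1971  v^+=0.6947  a^+=0.9630
step 5: x_pred=3.7372  r=-7.1272  x^+=-2.2497  v^+=-1.2223  a^+=-2.9460
step 6: x_pred=-3.3961  r=5.4461  x^+=1.1786  v^+=-0.9951  a^+=0.0410
step 7: x_pred=0.6278  r=-2.0978  x^+=-1.1344  v^+=-1.6951  a^+=-1.1096
step 8: x_pred=-2.2576  r=-3.2024  x^+=-4.9476  v^+=-3.4202  a^+=-2.8660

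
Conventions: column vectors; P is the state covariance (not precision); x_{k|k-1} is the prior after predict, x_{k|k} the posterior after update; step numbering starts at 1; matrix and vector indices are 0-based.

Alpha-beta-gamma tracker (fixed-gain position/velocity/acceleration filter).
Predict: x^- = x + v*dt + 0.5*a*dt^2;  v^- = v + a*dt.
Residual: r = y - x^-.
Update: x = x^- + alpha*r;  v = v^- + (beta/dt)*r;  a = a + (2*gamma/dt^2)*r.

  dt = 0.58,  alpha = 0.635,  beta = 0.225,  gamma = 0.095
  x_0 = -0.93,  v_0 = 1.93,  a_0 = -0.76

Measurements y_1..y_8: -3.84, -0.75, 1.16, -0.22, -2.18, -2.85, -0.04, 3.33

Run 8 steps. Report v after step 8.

step 1: x_pred=0.0616  r=-3.9016  x^+=-2.4159  v^+=-0.0243  a^+=-2.9636
step 2: x_pred=-2.9285  r=2.1785  x^+=-1.5452  v^+=-0.8981  a^+=-1.7332
step 3: x_pred=-2.3576  r=3.5176  x^+=-0.1239  v^+=-0.5388  a^+=0.2536
step 4: x_pred=-0.3938  r=0.1738  x^+=-0.2834  v^+=-0.3243  a^+=0.3517
step 5: x_pred=-0.4124  r=-1.7676  x^+=-1.5348  v^+=-0.8060  a^+=-0.6467
step 6: x_pred=-2.1111  r=-0.7389  x^+=-2.5803  v^+=-1.4677  a^+=-1.0640
step 7: x_pred=-3.6105  r=3.5705  x^+=-1.3433  v^+=-0.6997  a^+=0.9527
step 8: x_pred=-1.5889  r=4.9189  x^+=1.5346  v^+=1.7610  a^+=3.7308

v_post = 1.7610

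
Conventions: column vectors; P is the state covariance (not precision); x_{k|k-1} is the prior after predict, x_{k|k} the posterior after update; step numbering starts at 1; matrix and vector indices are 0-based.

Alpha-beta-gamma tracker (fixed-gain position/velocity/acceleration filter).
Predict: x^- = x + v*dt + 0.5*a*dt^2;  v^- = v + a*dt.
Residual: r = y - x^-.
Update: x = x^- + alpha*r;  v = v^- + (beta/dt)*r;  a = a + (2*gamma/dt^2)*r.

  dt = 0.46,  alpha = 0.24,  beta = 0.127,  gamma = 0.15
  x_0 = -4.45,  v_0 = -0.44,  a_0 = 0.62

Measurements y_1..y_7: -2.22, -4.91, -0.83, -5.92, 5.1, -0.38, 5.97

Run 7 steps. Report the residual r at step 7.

step 1: x_pred=-4.5868  r=2.3668  x^+=-4.0188  v^+=0.4986  a^+=3.9756
step 2: x_pred=-3.3688  r=-1.5412  x^+=-3.7387  v^+=1.9019  a^+=1.7905
step 3: x_pred=-2.6744  r=1.8444  x^+=-2.2317  v^+=3.2347  a^+=4.4054
step 4: x_pred=-0.2777  r=-5.6423  x^+=-1.6318  v^+=3.7034  a^+=-3.5942
step 5: x_pred=-0.3085  r=5.4085  x^+=0.9895  v^+=3.5433  a^+=4.0738
step 6: x_pred=3.0505  r=-3.4305  x^+=2.2272  v^+=4.4702  a^+=-0.7898
step 7: x_pred=4.1999  r=1.7701  x^+=4.6247  v^+=4.5956  a^+=1.7198

resid = 1.7701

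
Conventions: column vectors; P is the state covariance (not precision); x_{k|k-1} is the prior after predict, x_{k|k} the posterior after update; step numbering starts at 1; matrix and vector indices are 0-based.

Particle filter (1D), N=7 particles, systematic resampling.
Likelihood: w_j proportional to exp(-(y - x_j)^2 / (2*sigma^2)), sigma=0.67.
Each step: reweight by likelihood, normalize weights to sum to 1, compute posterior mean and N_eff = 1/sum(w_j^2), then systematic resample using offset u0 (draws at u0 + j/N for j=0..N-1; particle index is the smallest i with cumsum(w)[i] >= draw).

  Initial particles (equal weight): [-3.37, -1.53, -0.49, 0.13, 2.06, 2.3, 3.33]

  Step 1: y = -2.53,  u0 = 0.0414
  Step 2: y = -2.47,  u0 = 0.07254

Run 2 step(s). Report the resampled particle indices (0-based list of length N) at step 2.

step 1: w=[0.5739, 0.4134, 0.0122, 0.0005, 0.0000, 0.0000, 0.0000]  mean=-2.5724  Neff=1.9984  idx=[0, 0, 0, 0, 1, 1, 1]
step 2: w=[0.1478, 0.1478, 0.1478, 0.1478, 0.1362, 0.1362, 0.1362]  mean=-2.6181  Neff=6.9886  idx=[0, 1, 2, 3, 4, 5, 6]

resampled_idx = [0, 1, 2, 3, 4, 5, 6]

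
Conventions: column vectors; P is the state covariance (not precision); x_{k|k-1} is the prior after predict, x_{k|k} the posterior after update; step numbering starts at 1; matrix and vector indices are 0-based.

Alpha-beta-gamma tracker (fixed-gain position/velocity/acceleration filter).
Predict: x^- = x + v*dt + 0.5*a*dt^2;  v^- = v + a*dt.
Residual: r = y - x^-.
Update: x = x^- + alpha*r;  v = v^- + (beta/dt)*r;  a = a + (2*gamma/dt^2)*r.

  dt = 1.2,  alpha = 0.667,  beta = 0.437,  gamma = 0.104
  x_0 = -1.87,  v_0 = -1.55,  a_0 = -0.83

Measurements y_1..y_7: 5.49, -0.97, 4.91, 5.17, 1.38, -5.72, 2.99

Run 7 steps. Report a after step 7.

step 1: x_pred=-4.3276  r=9.8176  x^+=2.2207  v^+=1.0292  a^+=0.5881
step 2: x_pred=3.8793  r=-4.8493  x^+=0.6448  v^+=-0.0310  a^+=-0.1124
step 3: x_pred=0.5267  r=4.3833  x^+=3.4504  v^+=1.4304  a^+=0.5208
step 4: x_pred=5.5419  r=-0.3719  x^+=5.2938  v^+=1.9200  a^+=0.4671
step 5: x_pred=7.9341  r=-6.5541  x^+=3.5625  v^+=0.0937  a^+=-0.4796
step 6: x_pred=3.3296  r=-9.0496  x^+=-2.7065  v^+=-3.7774  a^+=-1.7868
step 7: x_pred=-8.5259  r=11.5159  x^+=-0.8448  v^+=-1.7279  a^+=-0.1234

a_post = -0.1234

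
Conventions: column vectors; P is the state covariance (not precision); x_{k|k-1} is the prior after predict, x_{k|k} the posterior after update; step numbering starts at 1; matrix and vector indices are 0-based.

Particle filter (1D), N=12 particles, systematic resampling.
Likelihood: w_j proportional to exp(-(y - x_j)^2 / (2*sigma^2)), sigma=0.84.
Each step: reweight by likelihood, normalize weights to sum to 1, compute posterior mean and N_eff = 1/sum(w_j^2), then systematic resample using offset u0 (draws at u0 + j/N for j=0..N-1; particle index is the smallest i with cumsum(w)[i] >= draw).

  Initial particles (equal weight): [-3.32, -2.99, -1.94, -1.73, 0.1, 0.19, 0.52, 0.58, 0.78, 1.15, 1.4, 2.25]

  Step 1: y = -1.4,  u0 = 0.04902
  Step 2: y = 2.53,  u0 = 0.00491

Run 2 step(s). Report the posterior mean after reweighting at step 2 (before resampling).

post_mean = 0.4312

step 1: w=[0.0290, 0.0658, 0.3211, 0.3655, 0.0802, 0.0658, 0.0290, 0.0245, 0.0136, 0.0039, 0.0015, 0.0000]  mean=-1.4811  Neff=3.9327  idx=[1, 2, 2, 2, 2, 3, 3, 3, 3, 4, 5, 7]
step 2: w=[0.0000, 0.0000, 0.0000, 0.0000, 0.0000, 0.0000, 0.0000, 0.0000, 0.0000, 0.1472, 0.1996, 0.6531]  mean=0.4312  Neff=2.0491  idx=[9, 9, 10, 10, 10, 11, 11, 11, 11, 11, 11, 11]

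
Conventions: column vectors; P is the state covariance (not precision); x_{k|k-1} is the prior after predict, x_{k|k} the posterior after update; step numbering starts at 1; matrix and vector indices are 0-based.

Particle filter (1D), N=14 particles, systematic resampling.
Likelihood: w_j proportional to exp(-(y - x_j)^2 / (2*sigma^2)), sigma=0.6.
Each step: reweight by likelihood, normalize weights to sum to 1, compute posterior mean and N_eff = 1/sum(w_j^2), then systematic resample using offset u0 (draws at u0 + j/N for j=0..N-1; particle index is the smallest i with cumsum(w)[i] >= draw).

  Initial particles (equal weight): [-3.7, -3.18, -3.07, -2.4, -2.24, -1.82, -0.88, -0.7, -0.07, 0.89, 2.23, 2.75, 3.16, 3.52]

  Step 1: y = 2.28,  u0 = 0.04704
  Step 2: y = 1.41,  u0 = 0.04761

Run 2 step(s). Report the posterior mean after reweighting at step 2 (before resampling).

post_mean = 2.3170

step 1: w=[0.0000, 0.0000, 0.0000, 0.0000, 0.0000, 0.0000, 0.0000, 0.0000, 0.0002, 0.0302, 0.4409, 0.3255, 0.1509, 0.0523]  mean=2.5661  Neff=3.0605  idx=[10, 10, 10, 10, 10, 10, 11, 11, 11, 11, 11, 12, 12, 13]
step 2: w=[0.1403, 0.1403, 0.1403, 0.1403, 0.1403, 0.1403, 0.0295, 0.0295, 0.0295, 0.0295, 0.0295, 0.0051, 0.0051, 0.0007]  mean=2.3170  Neff=8.1647  idx=[0, 0, 1, 1, 2, 2, 3, 3, 4, 4, 5, 5, 8, 10]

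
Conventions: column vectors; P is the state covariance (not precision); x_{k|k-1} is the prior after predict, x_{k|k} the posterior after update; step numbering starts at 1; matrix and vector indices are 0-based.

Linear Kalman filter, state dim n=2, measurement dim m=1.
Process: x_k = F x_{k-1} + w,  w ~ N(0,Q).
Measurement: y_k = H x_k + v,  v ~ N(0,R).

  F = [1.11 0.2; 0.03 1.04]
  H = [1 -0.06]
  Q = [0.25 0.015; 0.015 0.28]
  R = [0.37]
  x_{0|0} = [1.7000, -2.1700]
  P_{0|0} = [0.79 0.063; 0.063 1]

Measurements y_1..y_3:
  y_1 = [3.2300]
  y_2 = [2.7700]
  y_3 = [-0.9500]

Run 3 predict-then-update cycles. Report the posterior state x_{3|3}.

x_post = [0.1204, -3.6761]

step 1: x^-=[1.4530, -2.2058]  P^-=[1.2913 0.3224; 0.3224 1.3662]  S=[1.6276]  K=[0.7815; 0.1477]  nu=[1.6447]  x^+=[2.7383, -1.9628]  P^+=[0.2972 0.1345; 0.1345 1.3307]
step 2: x^-=[2.6470, -1.9592]  P^-=[0.7292 0.4578; 0.4578 1.7280]  S=[1.0505]  K=[0.6680; 0.3371]  nu=[0.0055]  x^+=[2.6506, -1.9574]  P^+=[0.2604 0.2212; 0.2212 1.6086]
step 3: x^-=[2.5507, -1.9561]  P^-=[0.7335 0.6150; 0.6150 2.0339]  S=[1.0370]  K=[0.6717; 0.4754]  nu=[-3.6181]  x^+=[0.1204, -3.6761]  P^+=[0.2656 0.2839; 0.2839 1.7996]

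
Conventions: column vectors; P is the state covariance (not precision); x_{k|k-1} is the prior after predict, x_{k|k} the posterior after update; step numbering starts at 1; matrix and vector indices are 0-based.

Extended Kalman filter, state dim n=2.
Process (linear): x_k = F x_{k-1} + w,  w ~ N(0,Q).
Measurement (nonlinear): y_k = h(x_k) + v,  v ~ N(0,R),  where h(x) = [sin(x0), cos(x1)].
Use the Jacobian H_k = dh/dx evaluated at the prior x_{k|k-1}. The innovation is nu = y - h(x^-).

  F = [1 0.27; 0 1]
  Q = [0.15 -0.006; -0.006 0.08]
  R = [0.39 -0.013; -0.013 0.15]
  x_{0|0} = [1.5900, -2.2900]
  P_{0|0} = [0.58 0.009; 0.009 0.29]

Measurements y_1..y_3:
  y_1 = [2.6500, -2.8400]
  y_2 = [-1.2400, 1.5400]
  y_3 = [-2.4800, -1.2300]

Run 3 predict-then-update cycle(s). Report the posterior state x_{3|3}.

x_post = [-1.0276, -4.1807]

step 1: x^-=[0.9717, -2.2900]  P^-=[0.7560 0.0813; 0.0813 0.3700]  H_jac=[0.5639 0.0000; 0.0000 0.7523]  S=[0.6304 0.0215; 0.0215 0.3594]  K=[0.6718 0.1300; 0.0464 0.7717]  nu=[1.8242, -2.1812]  x^+=[1.9136, -3.8886]  P^+=[0.4616 0.0143; 0.0143 0.1531]
step 2: x^-=[0.8637, -3.8886]  P^-=[0.6305 0.0496; 0.0496 0.2331]  H_jac=[0.6496 0.0000; 0.0000 -0.6794]  S=[0.6561 -0.0349; -0.0349 0.2576]  K=[0.6218 -0.0467; 0.0166 -0.6125]  nu=[-2.0003, 2.2737]  x^+=[-0.4862, -5.3143]  P^+=[0.3743 0.0222; 0.0222 0.1355]
step 3: x^-=[-1.9211, -5.3143]  P^-=[0.5461 0.0528; 0.0528 0.2155]  H_jac=[-0.3432 0.0000; 0.0000 -0.8242]  S=[0.4543 0.0019; 0.0019 0.2964]  K=[-0.4119 -0.1441; -0.0373 -0.5991]  nu=[-1.5407, -1.7963]  x^+=[-1.0276, -4.1807]  P^+=[0.4627 0.0197; 0.0197 0.1084]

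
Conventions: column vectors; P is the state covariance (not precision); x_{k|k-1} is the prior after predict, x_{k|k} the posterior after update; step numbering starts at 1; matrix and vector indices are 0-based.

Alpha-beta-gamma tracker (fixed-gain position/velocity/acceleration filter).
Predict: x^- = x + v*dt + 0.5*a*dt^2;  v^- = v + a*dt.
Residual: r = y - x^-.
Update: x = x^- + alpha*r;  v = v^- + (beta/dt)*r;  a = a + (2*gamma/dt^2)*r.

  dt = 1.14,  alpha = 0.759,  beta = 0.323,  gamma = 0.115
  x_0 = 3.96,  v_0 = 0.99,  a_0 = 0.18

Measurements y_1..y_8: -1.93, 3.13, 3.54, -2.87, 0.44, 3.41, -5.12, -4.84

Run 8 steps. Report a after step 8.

a_post = -0.5497

step 1: x_pred=5.2056  r=-7.1356  x^+=-0.2103  v^+=-0.8265  a^+=-1.0828
step 2: x_pred=-1.8562  r=4.9862  x^+=1.9283  v^+=-0.6482  a^+=-0.2004
step 3: x_pred=1.0591  r=2.4809  x^+=2.9421  v^+=-0.1737  a^+=0.2387
step 4: x_pred=2.8991  r=-5.7691  x^+=-1.4796  v^+=-1.5363  a^+=-0.7823
step 5: x_pred=-3.7393  r=4.1793  x^+=-0.5672  v^+=-1.2440  a^+=-0.0427
step 6: x_pred=-2.0131  r=5.4231  x^+=2.1030  v^+=0.2439  a^+=0.9171
step 7: x_pred=2.9770  r=-8.0970  x^+=-3.1686  v^+=-1.0048  a^+=-0.5159
step 8: x_pred=-4.6493  r=-0.1907  x^+=-4.7940  v^+=-1.6470  a^+=-0.5497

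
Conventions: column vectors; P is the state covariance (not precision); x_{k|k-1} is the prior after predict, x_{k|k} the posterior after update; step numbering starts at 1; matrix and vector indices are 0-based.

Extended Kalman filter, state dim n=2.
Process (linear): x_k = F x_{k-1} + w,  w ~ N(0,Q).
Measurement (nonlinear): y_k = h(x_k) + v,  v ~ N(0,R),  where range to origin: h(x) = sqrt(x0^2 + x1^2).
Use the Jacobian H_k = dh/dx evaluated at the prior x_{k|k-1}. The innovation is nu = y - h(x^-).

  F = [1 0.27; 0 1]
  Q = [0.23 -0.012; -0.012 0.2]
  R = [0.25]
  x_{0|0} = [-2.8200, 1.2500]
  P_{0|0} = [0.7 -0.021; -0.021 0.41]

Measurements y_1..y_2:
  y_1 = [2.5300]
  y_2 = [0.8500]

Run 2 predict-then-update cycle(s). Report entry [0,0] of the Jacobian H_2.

H_jac[0,0] = -0.8534

step 1: x^-=[-2.4825, 1.2500]  P^-=[0.9485 0.0777; 0.0777 0.6100]  H_jac=[-0.8932 0.4497]  S=[1.0677]  K=[-0.7608; 0.1920]  nu=[-0.2494]  x^+=[-2.2927, 1.2021]  P^+=[0.3306 0.2336; 0.2336 0.5707]
step 2: x^-=[-1.9682, 1.2021]  P^-=[0.7283 0.3757; 0.3757 0.7707]  H_jac=[-0.8534 0.5212]  S=[0.6556]  K=[-0.6494; 0.1237]  nu=[-1.4562]  x^+=[-1.0225, 1.0220]  P^+=[0.4519 0.4284; 0.4284 0.7606]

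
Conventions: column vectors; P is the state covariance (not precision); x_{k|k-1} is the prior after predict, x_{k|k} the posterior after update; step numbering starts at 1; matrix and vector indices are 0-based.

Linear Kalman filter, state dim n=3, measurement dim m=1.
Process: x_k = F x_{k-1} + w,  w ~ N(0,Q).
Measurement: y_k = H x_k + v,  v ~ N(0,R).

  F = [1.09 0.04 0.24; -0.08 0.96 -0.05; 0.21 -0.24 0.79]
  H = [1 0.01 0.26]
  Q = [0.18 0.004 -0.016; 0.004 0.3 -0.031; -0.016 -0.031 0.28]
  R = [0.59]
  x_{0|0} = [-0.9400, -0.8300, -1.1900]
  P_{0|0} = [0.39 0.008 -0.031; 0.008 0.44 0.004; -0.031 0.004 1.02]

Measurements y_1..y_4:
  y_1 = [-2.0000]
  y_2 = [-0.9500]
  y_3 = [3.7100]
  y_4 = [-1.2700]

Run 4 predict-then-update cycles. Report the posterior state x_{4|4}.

x_post = [-0.0731, -0.6874, 0.3834]

step 1: x^-=[-1.3434, -0.6621, -0.9383]  P^-=[0.6874 -0.0138 0.2321; -0.0138 0.7087 -0.1721; 0.2321 -0.1721 0.9465]  S=[1.4609]  K=[0.5117; -0.0352; 0.3261]  nu=[-0.4060]  x^+=[-1.5512, -0.6478, -1.0707]  P^+=[0.3048 0.0125 -0.0117; 0.0125 0.7069 -0.1553; -0.0117 -0.1553 0.7911]
step 2: x^-=[-1.9737, -0.4443, -1.0161]  P^-=[0.5808 -0.0265 0.1872; -0.0265 0.9683 -0.3462; 0.1872 -0.3462 0.8816]  S=[1.3255]  K=[0.4747; -0.0806; 0.3115]  nu=[1.2923]  x^+=[-1.3602, -0.5484, -0.6136]  P^+=[0.2821 0.0242 -0.0089; 0.0242 0.9597 -0.3130; -0.0089 -0.3130 0.7530]
step 3: x^-=[-1.6518, -0.3870, -0.6387]  P^-=[0.5516 -0.0383 0.1761; -0.0383 1.2144 -0.5217; 0.1761 -0.5217 0.9310]  S=[1.2927]  K=[0.4618; -0.1252; 0.3194]  nu=[5.5317]  x^+=[0.9028, -1.0795, 1.1281]  P^+=[0.2759 0.0364 -0.0146; 0.0364 1.1941 -0.4700; -0.0146 -0.4700 0.7991]
step 4: x^-=[1.2116, -1.1649, 1.3399]  P^-=[0.5422 -0.0521 0.1769; -0.0521 1.4437 -0.6953; 0.1769 -0.6953 1.0294]  S=[1.2893]  K=[0.4558; -0.1694; 0.3394]  nu=[-2.8183]  x^+=[-0.0731, -0.6874, 0.3834]  P^+=[0.2743 0.0475 -0.0226; 0.0475 1.4067 -0.6212; -0.0226 -0.6212 0.8809]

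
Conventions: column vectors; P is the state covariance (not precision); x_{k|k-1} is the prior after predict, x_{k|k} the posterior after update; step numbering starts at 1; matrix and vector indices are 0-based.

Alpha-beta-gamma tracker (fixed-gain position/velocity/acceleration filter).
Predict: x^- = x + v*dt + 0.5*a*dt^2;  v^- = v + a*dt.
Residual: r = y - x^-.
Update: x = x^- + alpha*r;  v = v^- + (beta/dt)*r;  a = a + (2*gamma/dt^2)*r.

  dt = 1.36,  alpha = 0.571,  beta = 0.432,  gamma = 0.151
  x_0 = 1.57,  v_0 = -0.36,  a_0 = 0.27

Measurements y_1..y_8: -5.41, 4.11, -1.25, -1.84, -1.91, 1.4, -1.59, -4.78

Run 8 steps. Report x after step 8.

step 1: x_pred=1.3301  r=-6.7401  x^+=-2.5185  v^+=-2.1338  a^+=-0.8305
step 2: x_pred=-6.1885  r=10.2985  x^+=-0.3081  v^+=0.0080  a^+=0.8510
step 3: x_pred=0.4899  r=-1.7399  x^+=-0.5036  v^+=0.6127  a^+=0.5669
step 4: x_pred=0.8540  r=-2.6940  x^+=-0.6843  v^+=0.5280  a^+=0.1271
step 5: x_pred=0.1513  r=-2.0613  x^+=-1.0257  v^+=0.0460  a^+=-0.2095
step 6: x_pred=-1.1569  r=2.5569  x^+=0.3031  v^+=0.5733  a^+=0.2080
step 7: x_pred=1.2751  r=-2.8651  x^+=-0.3609  v^+=-0.0540  a^+=-0.2598
step 8: x_pred=-0.6746  r=-4.1054  x^+=-3.0188  v^+=-1.7114  a^+=-0.9302

x_post = -3.0188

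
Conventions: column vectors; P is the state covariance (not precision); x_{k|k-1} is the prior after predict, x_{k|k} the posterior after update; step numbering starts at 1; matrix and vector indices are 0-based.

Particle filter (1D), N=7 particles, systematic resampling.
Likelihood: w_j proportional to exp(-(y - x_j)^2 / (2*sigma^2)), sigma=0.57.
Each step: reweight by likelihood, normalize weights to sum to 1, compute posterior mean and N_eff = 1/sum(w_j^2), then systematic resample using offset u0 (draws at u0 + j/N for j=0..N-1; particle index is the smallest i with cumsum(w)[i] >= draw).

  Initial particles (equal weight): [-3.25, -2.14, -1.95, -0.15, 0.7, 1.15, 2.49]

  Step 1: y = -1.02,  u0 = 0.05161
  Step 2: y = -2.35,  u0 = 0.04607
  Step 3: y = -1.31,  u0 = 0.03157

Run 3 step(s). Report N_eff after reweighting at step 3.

step 1: w=[0.0006, 0.1979, 0.3604, 0.4256, 0.0144, 0.0010, 0.0000]  mean=-1.1812  Neff=2.8534  idx=[1, 1, 2, 2, 3, 3, 3]
step 2: w=[0.2721, 0.2721, 0.2276, 0.2276, 0.0002, 0.0002, 0.0002]  mean=-2.0525  Neff=3.9726  idx=[0, 0, 1, 1, 2, 2, 3]
step 3: w=[0.1161, 0.1161, 0.1161, 0.1161, 0.1785, 0.1785, 0.1785]  mean=-2.0383  Neff=6.6879  idx=[0, 1, 2, 3, 4, 5, 6]

N_eff = 6.6879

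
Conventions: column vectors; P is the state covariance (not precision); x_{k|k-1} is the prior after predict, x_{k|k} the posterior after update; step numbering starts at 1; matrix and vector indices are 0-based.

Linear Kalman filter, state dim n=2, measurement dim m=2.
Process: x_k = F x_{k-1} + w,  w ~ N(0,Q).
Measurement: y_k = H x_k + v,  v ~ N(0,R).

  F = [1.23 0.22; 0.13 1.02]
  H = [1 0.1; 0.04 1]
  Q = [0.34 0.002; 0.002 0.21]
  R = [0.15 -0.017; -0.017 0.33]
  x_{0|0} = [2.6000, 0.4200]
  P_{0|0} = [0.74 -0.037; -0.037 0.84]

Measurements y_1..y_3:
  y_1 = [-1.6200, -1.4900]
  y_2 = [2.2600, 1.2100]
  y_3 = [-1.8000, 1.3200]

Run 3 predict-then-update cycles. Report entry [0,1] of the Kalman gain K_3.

K[0,1] = -0.0069

step 1: x^-=[3.2904, 0.7664]  P^-=[1.4802 0.2613; 0.2613 1.0866]  S=[1.6933 0.4133; 0.4133 1.4399]  K=[0.8981 -0.0352; 0.0350 0.7519]  nu=[-4.9870, -2.3880]  x^+=[-1.1047, -1.2037]  P^+=[0.1386 -0.0324; -0.0324 0.2488]
step 2: x^-=[-1.6236, -1.3714]  P^-=[0.5441 0.0384; 0.0384 0.4626]  S=[0.7064 0.0896; 0.0896 0.7966]  K=[0.7772 -0.0119; 0.0466 0.5775]  nu=[4.0208, 2.6463]  x^+=[1.4698, 0.3442]  P^+=[0.1190 -0.0219; -0.0219 0.1906]
step 3: x^-=[1.8836, 0.5422]  P^-=[0.5174 0.0357; 0.0357 0.4046]  S=[0.6786 0.0800; 0.0800 0.7382]  K=[0.7685 -0.0069; 0.0480 0.5447]  nu=[-3.7378, 0.7025]  x^+=[-0.9938, 0.7453]  P^+=[0.1174 -0.0200; -0.0200 0.1797]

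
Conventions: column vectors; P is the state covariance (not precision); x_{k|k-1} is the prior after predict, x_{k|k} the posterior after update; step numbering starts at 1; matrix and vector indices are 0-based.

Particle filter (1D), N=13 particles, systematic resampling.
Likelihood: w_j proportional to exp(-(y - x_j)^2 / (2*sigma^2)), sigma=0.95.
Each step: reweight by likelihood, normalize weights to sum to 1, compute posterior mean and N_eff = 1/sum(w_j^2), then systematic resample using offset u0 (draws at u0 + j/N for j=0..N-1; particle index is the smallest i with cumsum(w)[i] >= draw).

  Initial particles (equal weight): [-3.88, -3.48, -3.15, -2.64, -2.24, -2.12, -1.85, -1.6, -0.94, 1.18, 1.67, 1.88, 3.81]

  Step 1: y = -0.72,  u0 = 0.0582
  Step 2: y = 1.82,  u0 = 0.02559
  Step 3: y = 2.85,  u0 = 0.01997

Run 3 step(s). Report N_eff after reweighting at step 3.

N_eff = 12.0015

step 1: w=[0.0013, 0.0047, 0.0122, 0.0416, 0.0891, 0.1082, 0.1579, 0.2086, 0.3120, 0.0434, 0.0135, 0.0076, 0.0000]  mean=-1.4295  Neff=5.2782  idx=[3, 4, 5, 6, 6, 7, 7, 7, 8, 8, 8, 8, 10]
step 2: w=[0.0000, 0.0001, 0.0002, 0.0005, 0.0005, 0.0015, 0.0015, 0.0015, 0.0140, 0.0140, 0.0140, 0.0140, 0.9384]  mean=1.5050  Neff=1.1346  idx=[9, 12, 12, 12, 12, 12, 12, 12, 12, 12, 12, 12, 12]
step 3: w=[0.0001, 0.0833, 0.0833, 0.0833, 0.0833, 0.0833, 0.0833, 0.0833, 0.0833, 0.0833, 0.0833, 0.0833, 0.0833]  mean=1.6698  Neff=12.0015  idx=[1, 2, 3, 4, 4, 5, 6, 7, 8, 9, 10, 11, 12]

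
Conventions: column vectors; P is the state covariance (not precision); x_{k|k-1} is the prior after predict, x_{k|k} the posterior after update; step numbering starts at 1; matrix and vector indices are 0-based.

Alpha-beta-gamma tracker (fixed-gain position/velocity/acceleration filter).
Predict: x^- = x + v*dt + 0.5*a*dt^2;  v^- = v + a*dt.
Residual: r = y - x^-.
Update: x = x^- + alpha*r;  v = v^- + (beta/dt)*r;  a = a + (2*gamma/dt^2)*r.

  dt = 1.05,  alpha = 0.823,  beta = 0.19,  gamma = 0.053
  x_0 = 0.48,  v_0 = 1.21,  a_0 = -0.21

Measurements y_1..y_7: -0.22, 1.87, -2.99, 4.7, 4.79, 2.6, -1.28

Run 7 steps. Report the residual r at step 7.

step 1: x_pred=1.6347  r=-1.8547  x^+=0.1083  v^+=0.6539  a^+=-0.3883
step 2: x_pred=0.5808  r=1.2892  x^+=1.6418  v^+=0.4794  a^+=-0.2644
step 3: x_pred=1.9995  r=-4.9895  x^+=-2.1069  v^+=-0.7010  a^+=-0.7441
step 4: x_pred=-3.2531  r=7.9531  x^+=3.2923  v^+=-0.0432  a^+=0.0206
step 5: x_pred=3.2583  r=1.5317  x^+=4.5189  v^+=0.2556  a^+=0.1678
step 6: x_pred=4.8798  r=-2.2798  x^+=3.0035  v^+=0.0193  a^+=-0.0514
step 7: x_pred=2.9954  r=-4.2754  x^+=-0.5232  v^+=-0.8083  a^+=-0.4624

resid = -4.2754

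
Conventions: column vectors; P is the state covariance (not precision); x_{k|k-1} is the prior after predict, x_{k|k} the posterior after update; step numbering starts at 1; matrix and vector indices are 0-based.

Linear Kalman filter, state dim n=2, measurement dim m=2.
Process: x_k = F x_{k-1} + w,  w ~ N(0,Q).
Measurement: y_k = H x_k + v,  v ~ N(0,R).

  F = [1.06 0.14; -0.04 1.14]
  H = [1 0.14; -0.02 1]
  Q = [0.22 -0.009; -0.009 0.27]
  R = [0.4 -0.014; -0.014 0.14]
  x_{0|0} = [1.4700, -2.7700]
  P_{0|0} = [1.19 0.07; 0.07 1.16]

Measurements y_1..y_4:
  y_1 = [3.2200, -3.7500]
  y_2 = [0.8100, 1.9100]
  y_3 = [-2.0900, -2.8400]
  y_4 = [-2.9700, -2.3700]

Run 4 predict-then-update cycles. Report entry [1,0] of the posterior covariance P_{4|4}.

step 1: x^-=[1.1704, -3.2166]  P^-=[1.6006 0.2099; 0.2099 1.7731]  S=[2.0941 0.4115; 0.4115 1.9053]  K=[0.7937 -0.0781; 0.0379 0.9202]  nu=[2.4999, -0.5100]  x^+=[3.1944, -3.5911]  P^+=[0.3208 -0.0156; -0.0156 0.1280]
step 2: x^-=[2.8833, -4.2216]  P^-=[0.5783 -0.0210; -0.0210 0.4383]  S=[0.9810 0.0149; 0.0149 0.5793]  K=[0.5876 -0.0713; 0.0297 0.7565]  nu=[-1.4823, 6.1892]  x^+=[1.5714, 0.4163]  P^+=[0.2379 -0.0134; -0.0134 0.1052]
step 3: x^-=[1.7239, 0.4117]  P^-=[0.4854 -0.0185; -0.0185 0.4083]  S=[0.8882 0.0150; 0.0150 0.5493]  K=[0.5447 -0.0662; 0.0310 0.7432]  nu=[-3.8716, -3.2173]  x^+=[-0.1718, -2.0994]  P^+=[0.2205 -0.0125; -0.0125 0.1034]
step 4: x^-=[-0.4761, -2.3865]  P^-=[0.4661 -0.0169; -0.0169 0.4058]  S=[0.8694 0.0167; 0.0167 0.5467]  K=[0.5347 -0.0642; 0.0317 0.7420]  nu=[-2.1598, 0.0070]  x^+=[-1.6313, -2.4498]  P^+=[0.2165 -0.0121; -0.0121 0.1032]

P_post[1,0] = -0.0121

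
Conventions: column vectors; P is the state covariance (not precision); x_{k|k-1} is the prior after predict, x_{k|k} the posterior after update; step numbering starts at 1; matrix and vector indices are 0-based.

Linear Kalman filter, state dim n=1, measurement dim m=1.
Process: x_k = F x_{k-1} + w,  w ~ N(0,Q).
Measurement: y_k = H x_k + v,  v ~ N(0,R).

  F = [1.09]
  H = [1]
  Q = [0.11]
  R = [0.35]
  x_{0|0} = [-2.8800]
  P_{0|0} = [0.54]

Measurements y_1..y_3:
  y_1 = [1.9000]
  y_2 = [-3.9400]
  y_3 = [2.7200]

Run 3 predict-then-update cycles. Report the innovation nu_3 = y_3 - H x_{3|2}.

innov = [4.8264]

step 1: x^-=[-3.1392]  P^-=[0.7516]  S=[1.1016]  K=[0.6823]  nu=[5.0392]  x^+=[0.2989]  P^+=[0.2388]
step 2: x^-=[0.3258]  P^-=[0.3937]  S=[0.7437]  K=[0.5294]  nu=[-4.2658]  x^+=[-1.9325]  P^+=[0.1853]
step 3: x^-=[-2.1064]  P^-=[0.3301]  S=[0.6801]  K=[0.4854]  nu=[4.8264]  x^+=[0.2363]  P^+=[0.1699]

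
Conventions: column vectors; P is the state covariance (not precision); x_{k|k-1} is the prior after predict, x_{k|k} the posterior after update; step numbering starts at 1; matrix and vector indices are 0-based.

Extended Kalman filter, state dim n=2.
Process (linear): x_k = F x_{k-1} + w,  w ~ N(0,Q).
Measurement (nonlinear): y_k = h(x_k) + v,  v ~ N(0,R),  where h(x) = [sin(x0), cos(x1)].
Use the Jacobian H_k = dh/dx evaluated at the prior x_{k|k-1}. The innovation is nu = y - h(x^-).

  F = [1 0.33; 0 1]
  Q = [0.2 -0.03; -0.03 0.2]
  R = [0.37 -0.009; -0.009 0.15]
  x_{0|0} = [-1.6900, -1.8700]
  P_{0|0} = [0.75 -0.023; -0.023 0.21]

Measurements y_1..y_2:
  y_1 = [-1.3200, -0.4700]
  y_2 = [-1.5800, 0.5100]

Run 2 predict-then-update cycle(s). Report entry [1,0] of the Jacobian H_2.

H_jac[1,0] = 0.0000

step 1: x^-=[-2.3071, -1.8700]  P^-=[0.9577 0.0163; 0.0163 0.4100]  H_jac=[-0.6716 0.0000; 0.0000 0.9556]  S=[0.8019 -0.0195; -0.0195 0.5244]  K=[-0.8020 -0.0001; 0.0045 0.7473]  nu=[-0.5790, -0.1752]  x^+=[-1.8427, -2.0036]  P^+=[0.4419 0.0075; 0.0075 0.1173]
step 2: x^-=[-2.5039, -2.0036]  P^-=[0.6596 0.0162; 0.0162 0.3173]  H_jac=[-0.8034 0.0000; 0.0000 0.9078]  S=[0.7958 -0.0208; -0.0208 0.4115]  K=[-0.6659 0.0021; 0.0019 0.7001]  nu=[-0.9846, 0.9294]  x^+=[-1.8462, -1.3548]  P^+=[0.3067 0.0069; 0.0069 0.1157]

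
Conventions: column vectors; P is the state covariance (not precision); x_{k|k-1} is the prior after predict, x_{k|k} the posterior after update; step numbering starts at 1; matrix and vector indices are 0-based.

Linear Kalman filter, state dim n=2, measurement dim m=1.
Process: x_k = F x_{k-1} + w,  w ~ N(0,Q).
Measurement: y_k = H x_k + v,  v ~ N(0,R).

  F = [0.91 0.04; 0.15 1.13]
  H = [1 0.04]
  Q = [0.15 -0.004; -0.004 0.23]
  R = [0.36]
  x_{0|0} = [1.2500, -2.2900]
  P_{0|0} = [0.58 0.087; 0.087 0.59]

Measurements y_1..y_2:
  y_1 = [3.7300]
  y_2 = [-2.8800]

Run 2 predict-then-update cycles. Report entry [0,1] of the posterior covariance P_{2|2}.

P_post[0,1] = 0.0307

step 1: x^-=[1.0459, -2.4002]  P^-=[0.6376 0.1918; 0.1918 1.0259]  S=[1.0146]  K=[0.6360; 0.2295]  nu=[2.7801]  x^+=[2.8140, -1.7621]  P^+=[0.2272 0.0437; 0.0437 0.9725]
step 2: x^-=[2.4903, -1.5691]  P^-=[0.3429 0.1162; 0.1162 1.4917]  S=[0.7146]  K=[0.4864; 0.2461]  nu=[-5.3075]  x^+=[-0.0911, -2.8753]  P^+=[0.1739 0.0307; 0.0307 1.4484]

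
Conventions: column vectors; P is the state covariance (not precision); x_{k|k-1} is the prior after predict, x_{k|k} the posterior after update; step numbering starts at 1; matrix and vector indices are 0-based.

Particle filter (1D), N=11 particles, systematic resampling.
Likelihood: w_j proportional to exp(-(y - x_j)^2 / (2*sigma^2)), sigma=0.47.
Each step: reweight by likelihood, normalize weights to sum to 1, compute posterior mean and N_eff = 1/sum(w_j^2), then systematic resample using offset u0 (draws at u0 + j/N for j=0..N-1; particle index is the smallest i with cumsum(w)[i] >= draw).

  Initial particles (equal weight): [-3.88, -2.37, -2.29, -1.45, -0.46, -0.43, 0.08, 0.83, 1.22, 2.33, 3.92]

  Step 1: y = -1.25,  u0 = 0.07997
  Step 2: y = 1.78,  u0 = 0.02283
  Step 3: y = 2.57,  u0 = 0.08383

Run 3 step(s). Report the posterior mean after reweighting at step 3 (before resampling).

step 1: w=[0.0000, 0.0380, 0.0562, 0.5937, 0.1583, 0.1419, 0.0119, 0.0000, 0.0000, 0.0000, 0.0000]  mean=-1.2125  Neff=2.4848  idx=[2, 3, 3, 3, 3, 3, 3, 4, 4, 5, 6]
step 2: w=[0.0000, 0.0000, 0.0000, 0.0000, 0.0000, 0.0000, 0.0000, 0.0079, 0.0079, 0.0107, 0.9736]  mean=0.0660  Neff=1.0548  idx=[9, 10, 10, 10, 10, 10, 10, 10, 10, 10, 10]
step 3: w=[0.0002, 0.1000, 0.1000, 0.1000, 0.1000, 0.1000, 0.1000, 0.1000, 0.1000, 0.1000, 0.1000]  mean=0.0799  Neff=10.0035  idx=[1, 2, 3, 4, 5, 6, 7, 8, 9, 10, 10]

post_mean = 0.0799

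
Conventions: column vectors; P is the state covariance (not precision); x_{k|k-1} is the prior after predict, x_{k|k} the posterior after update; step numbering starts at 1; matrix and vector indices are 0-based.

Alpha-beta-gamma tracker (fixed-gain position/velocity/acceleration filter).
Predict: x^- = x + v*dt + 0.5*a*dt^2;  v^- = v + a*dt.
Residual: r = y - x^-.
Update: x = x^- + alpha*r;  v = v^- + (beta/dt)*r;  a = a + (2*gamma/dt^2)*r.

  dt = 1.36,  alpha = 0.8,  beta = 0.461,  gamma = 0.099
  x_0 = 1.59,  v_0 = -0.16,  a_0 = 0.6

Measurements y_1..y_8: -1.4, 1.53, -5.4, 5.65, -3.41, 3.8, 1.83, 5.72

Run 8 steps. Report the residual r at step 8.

resid = 2.1366

step 1: x_pred=1.9273  r=-3.3273  x^+=-0.7345  v^+=-0.4719  a^+=0.2438
step 2: x_pred=-1.1508  r=2.6808  x^+=0.9938  v^+=0.7684  a^+=0.5308
step 3: x_pred=2.5298  r=-7.9298  x^+=-3.8140  v^+=-1.1976  a^+=-0.3181
step 4: x_pred=-5.7370  r=11.3870  x^+=3.3726  v^+=2.2296  a^+=0.9009
step 5: x_pred=7.2380  r=-10.6480  x^+=-1.2804  v^+=-0.1545  a^+=-0.2390
step 6: x_pred=-1.7116  r=5.5116  x^+=2.6977  v^+=1.3887  a^+=0.3510
step 7: x_pred=4.9110  r=-3.0810  x^+=2.4462  v^+=0.8218  a^+=0.0212
step 8: x_pred=3.5834  r=2.1366  x^+=5.2927  v^+=1.5749  a^+=0.2499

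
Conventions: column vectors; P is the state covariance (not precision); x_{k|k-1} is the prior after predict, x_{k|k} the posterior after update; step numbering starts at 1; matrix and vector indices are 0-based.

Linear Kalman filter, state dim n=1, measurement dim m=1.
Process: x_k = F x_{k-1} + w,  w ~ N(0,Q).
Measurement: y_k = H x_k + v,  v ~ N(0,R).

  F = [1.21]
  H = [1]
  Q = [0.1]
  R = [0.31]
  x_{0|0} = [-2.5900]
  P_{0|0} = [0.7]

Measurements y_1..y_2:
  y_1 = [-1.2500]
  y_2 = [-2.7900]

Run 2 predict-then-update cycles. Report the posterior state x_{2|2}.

step 1: x^-=[-3.1339]  P^-=[1.1249]  S=[1.4349]  K=[0.7840]  nu=[1.8839]  x^+=[-1.6570]  P^+=[0.2430]
step 2: x^-=[-2.0050]  P^-=[0.4558]  S=[0.7658]  K=[0.5952]  nu=[-0.7850]  x^+=[-2.4722]  P^+=[0.1845]

x_post = [-2.4722]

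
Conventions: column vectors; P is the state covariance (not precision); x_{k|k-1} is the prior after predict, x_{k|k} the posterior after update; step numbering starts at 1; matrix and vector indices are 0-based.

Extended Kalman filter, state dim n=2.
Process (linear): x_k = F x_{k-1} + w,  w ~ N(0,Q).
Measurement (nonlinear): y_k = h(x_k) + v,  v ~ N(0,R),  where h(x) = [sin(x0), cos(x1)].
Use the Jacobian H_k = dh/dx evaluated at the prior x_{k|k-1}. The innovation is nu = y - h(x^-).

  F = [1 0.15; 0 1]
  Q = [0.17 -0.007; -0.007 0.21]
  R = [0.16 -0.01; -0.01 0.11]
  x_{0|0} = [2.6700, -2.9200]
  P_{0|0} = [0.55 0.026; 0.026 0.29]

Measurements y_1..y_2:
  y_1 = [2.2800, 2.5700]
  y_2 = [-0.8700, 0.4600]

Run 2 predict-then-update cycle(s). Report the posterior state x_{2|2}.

step 1: x^-=[2.2320, -2.9200]  P^-=[0.7343 0.0625; 0.0625 0.5000]  H_jac=[-0.6141 0.0000; 0.0000 0.2198]  S=[0.4369 -0.0184; -0.0184 0.1342]  K=[-1.0338 -0.0397; -0.0536 0.8118]  nu=[1.4907, 3.5455]  x^+=[0.5503, -0.1216]  P^+=[0.2687 0.0272; 0.0272 0.4087]
step 2: x^-=[0.5320, -0.1216]  P^-=[0.4561 0.0815; 0.0815 0.6187]  H_jac=[0.8618 0.0000; 0.0000 0.1213]  S=[0.4987 -0.0015; -0.0015 0.1191]  K=[0.7884 0.0928; 0.1427 0.6321]  nu=[-1.3773, -0.5326]  x^+=[-0.6032, -0.6548]  P^+=[0.1453 0.0192; 0.0192 0.5613]

x_post = [-0.6032, -0.6548]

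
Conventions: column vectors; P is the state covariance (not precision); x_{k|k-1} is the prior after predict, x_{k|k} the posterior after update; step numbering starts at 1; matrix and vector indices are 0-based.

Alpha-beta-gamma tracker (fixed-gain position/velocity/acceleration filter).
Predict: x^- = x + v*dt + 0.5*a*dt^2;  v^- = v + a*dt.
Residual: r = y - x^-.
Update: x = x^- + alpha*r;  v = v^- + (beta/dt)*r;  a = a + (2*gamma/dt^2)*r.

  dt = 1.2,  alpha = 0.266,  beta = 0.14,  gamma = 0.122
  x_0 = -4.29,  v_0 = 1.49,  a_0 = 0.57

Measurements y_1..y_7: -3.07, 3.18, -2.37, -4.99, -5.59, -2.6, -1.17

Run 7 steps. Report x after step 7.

x_post = -11.5608

step 1: x_pred=-2.0916  r=-0.9784  x^+=-2.3519  v^+=2.0599  a^+=0.4042
step 2: x_pred=0.4110  r=2.7690  x^+=1.1476  v^+=2.8680  a^+=0.8734
step 3: x_pred=5.2180  r=-7.5880  x^+=3.1996  v^+=3.0308  a^+=-0.4123
step 4: x_pred=6.5396  r=-11.5296  x^+=3.4727  v^+=1.1909  a^+=-2.3660
step 5: x_pred=3.1983  r=-8.7883  x^+=0.8606  v^+=-2.6736  a^+=-3.8551
step 6: x_pred=-5.1234  r=2.5234  x^+=-4.4522  v^+=-7.0053  a^+=-3.4275
step 7: x_pred=-15.3263  r=14.1563  x^+=-11.5608  v^+=-9.4668  a^+=-1.0288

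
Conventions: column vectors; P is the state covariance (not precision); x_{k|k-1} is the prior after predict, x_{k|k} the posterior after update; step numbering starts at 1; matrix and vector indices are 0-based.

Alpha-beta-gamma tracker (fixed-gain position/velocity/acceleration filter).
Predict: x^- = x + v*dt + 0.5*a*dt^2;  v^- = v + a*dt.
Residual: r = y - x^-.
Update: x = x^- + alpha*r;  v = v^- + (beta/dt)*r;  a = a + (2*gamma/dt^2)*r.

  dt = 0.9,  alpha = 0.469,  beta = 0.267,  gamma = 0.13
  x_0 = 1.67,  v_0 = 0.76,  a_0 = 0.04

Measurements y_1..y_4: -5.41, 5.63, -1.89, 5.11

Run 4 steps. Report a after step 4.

a_post = 2.1405

step 1: x_pred=2.3702  r=-7.7802  x^+=-1.2787  v^+=-1.5121  a^+=-2.4573
step 2: x_pred=-3.6349  r=9.2649  x^+=0.7104  v^+=-0.9752  a^+=0.5166
step 3: x_pred=0.0419  r=-1.9319  x^+=-0.8642  v^+=-1.0834  a^+=-0.1036
step 4: x_pred=-1.8812  r=6.9912  x^+=1.3977  v^+=0.8974  a^+=2.1405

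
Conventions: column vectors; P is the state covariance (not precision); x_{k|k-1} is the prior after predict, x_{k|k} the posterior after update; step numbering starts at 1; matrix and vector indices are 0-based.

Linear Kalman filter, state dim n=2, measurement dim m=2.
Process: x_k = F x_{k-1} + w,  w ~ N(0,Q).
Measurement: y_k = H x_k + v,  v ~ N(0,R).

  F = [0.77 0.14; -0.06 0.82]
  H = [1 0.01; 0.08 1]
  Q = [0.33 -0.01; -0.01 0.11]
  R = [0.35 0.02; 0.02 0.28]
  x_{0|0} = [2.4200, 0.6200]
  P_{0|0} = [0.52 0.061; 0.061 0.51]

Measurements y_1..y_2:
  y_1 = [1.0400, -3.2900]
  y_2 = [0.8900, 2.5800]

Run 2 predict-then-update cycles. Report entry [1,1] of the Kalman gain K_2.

K[1,1] = 0.4471

step 1: x^-=[1.9502, 0.3632]  P^-=[0.6615 0.0625; 0.0625 0.4488]  S=[1.0128 0.1400; 0.1400 0.7430]  K=[0.6492 0.0331; -0.0187 0.6143]  nu=[-0.9138, -3.8092]  x^+=[1.2310, -1.9595]  P^+=[0.2278 0.0040; 0.0040 0.1713]
step 2: x^-=[0.6735, -1.6807]  P^-=[0.4693 0.0016; 0.0016 0.2256]  S=[0.8194 0.0614; 0.0614 0.5089]  K=[0.5722 0.0079; -0.0288 0.4471]  nu=[0.2333, 4.2068]  x^+=[0.8403, 0.1934]  P^+=[0.2005 -0.0024; -0.0024 0.1248]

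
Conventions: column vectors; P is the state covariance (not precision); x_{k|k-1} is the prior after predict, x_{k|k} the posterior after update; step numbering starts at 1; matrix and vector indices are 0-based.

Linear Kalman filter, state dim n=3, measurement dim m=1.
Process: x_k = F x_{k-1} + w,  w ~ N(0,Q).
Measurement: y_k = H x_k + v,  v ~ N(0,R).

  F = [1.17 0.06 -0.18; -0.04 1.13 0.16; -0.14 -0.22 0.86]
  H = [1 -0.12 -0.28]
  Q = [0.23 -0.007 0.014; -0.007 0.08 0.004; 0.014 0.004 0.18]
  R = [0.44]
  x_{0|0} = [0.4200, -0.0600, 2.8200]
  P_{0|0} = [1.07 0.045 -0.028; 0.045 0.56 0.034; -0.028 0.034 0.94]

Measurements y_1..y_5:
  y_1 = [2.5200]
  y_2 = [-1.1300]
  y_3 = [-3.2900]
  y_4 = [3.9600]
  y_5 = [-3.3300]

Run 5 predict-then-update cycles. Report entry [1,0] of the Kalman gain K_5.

K[1,0] = 0.3162

step 1: x^-=[-0.0198, 0.3666, 2.3796]  P^-=[1.7446 0.0012 -0.3519; 0.0012 0.8294 0.0268; -0.3519 0.0268 0.9199]  S=[2.4672]  K=[0.7470; -0.0429; -0.2483]  nu=[3.2501]  x^+=[2.4079, 0.2271, 1.5725]  P^+=[0.3679 0.0803 0.1058; 0.0803 0.8249 0.0005; 0.1058 0.0005 0.7678]
step 2: x^-=[2.5479, 0.4119, 0.9652]  P^-=[0.7282 0.1360 -0.0882; 0.1360 1.1451 -0.1109; -0.0882 -0.1109 0.7743]  S=[1.2547]  K=[0.5871; 0.0236; -0.2325]  nu=[-3.3582]  x^+=[0.5764, 0.3327, 1.7459]  P^+=[0.2958 0.1186 0.0830; 0.1186 1.1444 -0.1040; 0.0830 -0.1040 0.7065]
step 3: x^-=[0.3801, 0.6323, 1.3476]  P^-=[0.6458 0.2292 -0.1143; 0.2292 1.5105 -0.3015; -0.1143 -0.3015 0.7903]  S=[1.1583]  K=[0.5615; 0.1143; -0.2585]  nu=[-3.2169]  x^+=[-1.4260, 0.2647, 2.1791]  P^+=[0.2807 0.1549 0.0538; 0.1549 1.4954 -0.2672; 0.0538 -0.2672 0.7129]
step 4: x^-=[-2.0448, 0.7048, 2.0155]  P^-=[0.6476 0.3274 -0.1721; 0.3274 1.8968 -0.5446; -0.1721 -0.5446 0.8829]  S=[1.1653]  K=[0.5633; 0.2165; -0.3037]  nu=[6.6537]  x^+=[1.7035, 2.1451, -0.0056]  P^+=[0.2778 0.1853 0.0273; 0.1853 1.8422 -0.4680; 0.0273 -0.4680 0.7754]
step 5: x^-=[2.1229, 2.3549, -0.7152]  P^-=[0.6666 0.4231 -0.2396; 0.4231 2.2663 -0.8132; -0.2396 -0.8132 1.0300]  S=[1.1980]  K=[0.5701; 0.3162; -0.3593]  nu=[-5.3705]  x^+=[-0.9387, 0.6566, 1.2143]  P^+=[0.2773 0.2071 0.0058; 0.2071 2.1465 -0.6771; 0.0058 -0.6771 0.8753]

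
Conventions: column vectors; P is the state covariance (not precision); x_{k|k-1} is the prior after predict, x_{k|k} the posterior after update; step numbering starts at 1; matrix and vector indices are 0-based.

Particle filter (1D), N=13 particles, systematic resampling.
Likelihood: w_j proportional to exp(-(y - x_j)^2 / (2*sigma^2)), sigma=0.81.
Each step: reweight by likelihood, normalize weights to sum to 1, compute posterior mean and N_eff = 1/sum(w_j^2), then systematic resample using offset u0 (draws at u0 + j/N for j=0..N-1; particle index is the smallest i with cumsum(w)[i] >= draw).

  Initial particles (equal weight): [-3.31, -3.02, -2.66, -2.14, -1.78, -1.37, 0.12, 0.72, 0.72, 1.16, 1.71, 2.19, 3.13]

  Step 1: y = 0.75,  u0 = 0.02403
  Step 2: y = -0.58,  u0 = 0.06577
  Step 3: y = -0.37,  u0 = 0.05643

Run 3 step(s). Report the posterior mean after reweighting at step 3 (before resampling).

step 1: w=[0.0000, 0.0000, 0.0000, 0.0004, 0.0017, 0.0074, 0.1689, 0.2285, 0.2285, 0.2011, 0.1133, 0.0471, 0.0031]  mean=0.8747  Neff=5.3051  idx=[6, 6, 6, 7, 7, 8, 8, 8, 9, 9, 9, 10, 10]
step 2: w=[0.1821, 0.1821, 0.1821, 0.0730, 0.0730, 0.0730, 0.0730, 0.0730, 0.0263, 0.0263, 0.0263, 0.0049, 0.0049]  mean=0.4366  Neff=7.7963  idx=[0, 0, 1, 1, 2, 2, 2, 3, 4, 5, 6, 8, 10]
step 3: w=[0.1070, 0.1070, 0.1070, 0.1070, 0.1070, 0.1070, 0.1070, 0.0520, 0.0520, 0.0520, 0.0520, 0.0216, 0.0216]  mean=0.2896  Neff=10.8844  idx=[0, 1, 1, 2, 3, 4, 4, 5, 6, 6, 8, 9, 12]

post_mean = 0.2896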